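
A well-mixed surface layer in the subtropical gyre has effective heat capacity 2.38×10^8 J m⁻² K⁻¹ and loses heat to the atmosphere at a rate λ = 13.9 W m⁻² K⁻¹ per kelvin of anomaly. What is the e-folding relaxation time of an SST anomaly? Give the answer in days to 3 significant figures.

198 days

Areal heat capacity C = 2.38×10^8 J m⁻² K⁻¹ (given).
Relaxation time τ = C / λ = 2.38×10^8 / 13.9 = 1.71×10^7 s.
In days: 1.71×10^7 s / (86400 s/day) = 198 days.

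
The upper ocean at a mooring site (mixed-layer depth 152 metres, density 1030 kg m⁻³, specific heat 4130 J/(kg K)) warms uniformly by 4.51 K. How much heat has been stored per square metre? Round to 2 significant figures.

2.9×10^9

Areal heat capacity C = ρ c_p D = 1030 × 4130 × 152 = 6.47×10^8 J/(m²·K).
ΔQ = C ΔT = 6.47×10^8 × 4.51 = 2.92×10^9 J/m².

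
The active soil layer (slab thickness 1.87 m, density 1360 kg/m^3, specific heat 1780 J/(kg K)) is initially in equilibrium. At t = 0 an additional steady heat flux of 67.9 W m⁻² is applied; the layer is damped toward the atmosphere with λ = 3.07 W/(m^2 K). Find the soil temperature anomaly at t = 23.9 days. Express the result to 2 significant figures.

17 K

Areal heat capacity C = ρ c_p D = 1360 × 1780 × 1.87 = 4.53×10^6 J m⁻² K⁻¹.
τ = C / λ = 4.53×10^6 / 3.07 = 1.47×10^6 s.
Equilibrium anomaly ΔT_eq = F / λ = 67.9 / 3.07 = 22.1 K.
t = 23.9 days = 2.06×10^6 s, so t/τ = 1.40.
ΔT(t) = ΔT_eq (1 − e^(−t/τ)) = 22.1 × (1 − e^−1.40) = 16.7 K.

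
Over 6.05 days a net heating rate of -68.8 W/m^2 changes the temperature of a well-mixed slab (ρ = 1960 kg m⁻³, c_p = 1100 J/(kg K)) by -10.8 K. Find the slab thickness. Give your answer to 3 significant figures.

1.54 m

Heat input Q = F Δt = -68.8 × 5.23×10^5 s = -3.60×10^7 J/m².
Required areal heat capacity C = Q / ΔT = 3.33×10^6 J/(m²·K).
Depth D = C / (ρ c_p) = 3.33×10^6 / (1960 × 1100) = 1.54 m.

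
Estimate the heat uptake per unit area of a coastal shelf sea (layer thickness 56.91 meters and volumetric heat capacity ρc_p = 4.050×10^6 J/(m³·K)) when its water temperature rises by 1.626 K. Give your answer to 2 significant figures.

Areal heat capacity C = ρc_p × D = 4.050×10^6 × 56.91 = 2.30×10^8 J/(m²·K).
ΔQ = C ΔT = 2.30×10^8 × 1.626 = 3.75×10^8 J/m².

3.7×10^8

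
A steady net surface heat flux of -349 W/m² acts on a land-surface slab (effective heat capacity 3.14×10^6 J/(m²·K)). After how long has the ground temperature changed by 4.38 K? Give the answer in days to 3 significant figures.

0.456 days

Areal heat capacity C = 3.14×10^6 J/(m²·K) (given).
Time required: Δt = C ΔT / F = 3.14×10^6 × -4.38 / -349 = 39400 s.
In days: 39400 s / (86400 s/day) = 0.456 days.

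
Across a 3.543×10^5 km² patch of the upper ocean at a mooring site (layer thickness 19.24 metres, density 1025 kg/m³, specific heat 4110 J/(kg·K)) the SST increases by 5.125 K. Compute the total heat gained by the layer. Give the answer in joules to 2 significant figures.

Areal heat capacity C = ρ c_p D = 1025 × 4110 × 19.24 = 8.11×10^7 J/(m²·K).
Heat per unit area: q = C ΔT = 8.11×10^7 × 5.125 = 4.15×10^8 J/m².
Total heat: Q = q × A = 4.15×10^8 × (3.543×10^5 × 10⁶ m²) = 1.47×10^20 J.

1.5×10^20 J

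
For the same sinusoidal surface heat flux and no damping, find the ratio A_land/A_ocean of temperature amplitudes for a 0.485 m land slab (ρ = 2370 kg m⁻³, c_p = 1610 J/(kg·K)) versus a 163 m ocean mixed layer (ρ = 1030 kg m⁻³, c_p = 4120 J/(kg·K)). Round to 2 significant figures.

370

C_ocean = 1030 × 4120 × 163 = 6.92×10^8 J/(m²·K).
C_land = 2370 × 1610 × 0.485 = 1.85×10^6 J/(m²·K).
Undamped amplitude ∝ 1/C, so A_land/A_ocean = C_ocean/C_land = 374.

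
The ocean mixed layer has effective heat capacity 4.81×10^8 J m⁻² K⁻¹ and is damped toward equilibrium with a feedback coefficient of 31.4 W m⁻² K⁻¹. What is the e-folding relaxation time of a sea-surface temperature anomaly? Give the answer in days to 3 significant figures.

Areal heat capacity C = 4.81×10^8 J m⁻² K⁻¹ (given).
Relaxation time τ = C / λ = 4.81×10^8 / 31.4 = 1.53×10^7 s.
In days: 1.53×10^7 s / (86400 s/day) = 177 days.

177 days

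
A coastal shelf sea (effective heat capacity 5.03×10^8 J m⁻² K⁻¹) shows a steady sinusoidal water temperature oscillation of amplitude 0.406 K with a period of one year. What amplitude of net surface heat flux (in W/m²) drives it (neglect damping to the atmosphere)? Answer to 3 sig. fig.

40.7

Areal heat capacity C = 5.03×10^8 J m⁻² K⁻¹ (given).
ω = 2π / 3.15×10^7 s = 1.99×10^-7 s⁻¹.
Cω = 5.03×10^8 × 1.99×10^-7 = 100 W/(m²·K).
F₀ = A × Cω = 0.406 × 100 = 40.7 W/m².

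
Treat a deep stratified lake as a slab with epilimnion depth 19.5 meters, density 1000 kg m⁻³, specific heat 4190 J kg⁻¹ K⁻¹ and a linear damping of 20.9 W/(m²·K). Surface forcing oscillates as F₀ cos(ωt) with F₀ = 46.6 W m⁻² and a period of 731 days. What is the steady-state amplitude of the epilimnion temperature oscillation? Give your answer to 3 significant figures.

2.08 K

Areal heat capacity C = ρ c_p D = 1000 × 4190 × 19.5 = 8.17×10^7 J/(m^2 K).
Angular frequency ω = 2π / T = 2π / 6.32×10^7 s = 9.95×10^-8 s⁻¹.
√((Cω)² + λ²) = √((8.13)² + 20.9²) = 22.4 W/(m²·K).
Amplitude A = F₀ / √((Cω)²+λ²) = 46.6 / 22.4 = 2.08 K.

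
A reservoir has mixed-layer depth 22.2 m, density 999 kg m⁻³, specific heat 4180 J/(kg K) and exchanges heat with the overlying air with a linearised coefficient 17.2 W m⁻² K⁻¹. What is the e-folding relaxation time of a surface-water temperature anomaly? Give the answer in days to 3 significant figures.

62.4 days

Areal heat capacity C = ρ c_p D = 999 × 4180 × 22.2 = 9.27×10^7 J m⁻² K⁻¹.
Relaxation time τ = C / λ = 9.27×10^7 / 17.2 = 5.39×10^6 s.
In days: 5.39×10^6 s / (86400 s/day) = 62.4 days.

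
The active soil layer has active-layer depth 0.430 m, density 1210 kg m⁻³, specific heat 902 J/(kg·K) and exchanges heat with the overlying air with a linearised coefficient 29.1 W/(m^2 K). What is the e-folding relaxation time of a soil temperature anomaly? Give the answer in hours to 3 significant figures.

4.48 hours

Areal heat capacity C = ρ c_p D = 1210 × 902 × 0.430 = 4.69×10^5 J m⁻² K⁻¹.
Relaxation time τ = C / λ = 4.69×10^5 / 29.1 = 16100 s.
In hours: 16100 s / (3600 s/hour) = 4.48 hours.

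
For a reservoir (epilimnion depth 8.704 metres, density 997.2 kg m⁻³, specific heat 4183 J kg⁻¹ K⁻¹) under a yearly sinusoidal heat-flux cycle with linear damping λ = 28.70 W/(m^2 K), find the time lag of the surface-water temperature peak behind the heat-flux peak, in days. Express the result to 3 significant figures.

14.3 days

Areal heat capacity C = ρ c_p D = 997.2 × 4183 × 8.704 = 3.63×10^7 J/(m^2 K).
ω = 2π / 3.15×10^7 s = 1.99×10^-7 s⁻¹.
Phase lag φ = arctan(Cω/λ) = arctan(7.23/28.70) = 0.247 rad.
Time lag = φ / ω = 0.247 / 1.99×10^-7 = 1.24×10^6 s = 14.3 days.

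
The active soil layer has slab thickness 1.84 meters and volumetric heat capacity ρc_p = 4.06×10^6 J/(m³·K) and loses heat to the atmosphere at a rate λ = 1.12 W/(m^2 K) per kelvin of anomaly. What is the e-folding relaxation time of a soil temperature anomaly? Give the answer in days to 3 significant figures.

77.2 days

Areal heat capacity C = ρc_p × D = 4.06×10^6 × 1.84 = 7.47×10^6 J/(m²·K).
Relaxation time τ = C / λ = 7.47×10^6 / 1.12 = 6.67×10^6 s.
In days: 6.67×10^6 s / (86400 s/day) = 77.2 days.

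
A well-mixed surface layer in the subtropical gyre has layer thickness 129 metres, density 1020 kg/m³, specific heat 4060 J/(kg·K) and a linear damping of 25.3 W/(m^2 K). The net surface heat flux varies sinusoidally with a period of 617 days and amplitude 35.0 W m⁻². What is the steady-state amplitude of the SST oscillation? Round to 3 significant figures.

Areal heat capacity C = ρ c_p D = 1020 × 4060 × 129 = 5.34×10^8 J m⁻² K⁻¹.
Angular frequency ω = 2π / T = 2π / 5.33×10^7 s = 1.18×10^-7 s⁻¹.
√((Cω)² + λ²) = √((63.0)² + 25.3²) = 67.9 W/(m²·K).
Amplitude A = F₀ / √((Cω)²+λ²) = 35.0 / 67.9 = 0.516 K.

0.516 K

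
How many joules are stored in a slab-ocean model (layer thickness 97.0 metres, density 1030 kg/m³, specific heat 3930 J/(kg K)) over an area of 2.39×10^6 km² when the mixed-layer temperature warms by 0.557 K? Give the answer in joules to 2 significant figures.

5.2×10^20 J

Areal heat capacity C = ρ c_p D = 1030 × 3930 × 97.0 = 3.93×10^8 J/(m^2 K).
Heat per unit area: q = C ΔT = 3.93×10^8 × 0.557 = 2.19×10^8 J/m².
Total heat: Q = q × A = 2.19×10^8 × (2.39×10^6 × 10⁶ m²) = 5.23×10^20 J.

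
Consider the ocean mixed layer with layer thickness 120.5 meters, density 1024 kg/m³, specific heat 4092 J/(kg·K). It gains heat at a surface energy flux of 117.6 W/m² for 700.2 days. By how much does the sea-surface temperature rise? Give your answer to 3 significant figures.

14.1 K

Areal heat capacity C = ρ c_p D = 1024 × 4092 × 120.5 = 5.05×10^8 J/(m^2 K).
Net heat input Q = F Δt = 117.6 × (700.2 days × 86400 s/day) = 7.11×10^9 J/m².
ΔT = Q / C = 7.11×10^9 / 5.05×10^8 = 14.1 K.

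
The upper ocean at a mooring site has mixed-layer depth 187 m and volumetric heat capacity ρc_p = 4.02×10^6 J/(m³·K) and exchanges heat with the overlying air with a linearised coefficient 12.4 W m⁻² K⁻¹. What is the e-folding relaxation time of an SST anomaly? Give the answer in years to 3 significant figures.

1.92 years

Areal heat capacity C = ρc_p × D = 4.02×10^6 × 187 = 7.52×10^8 J m⁻² K⁻¹.
Relaxation time τ = C / λ = 7.52×10^8 / 12.4 = 6.06×10^7 s.
In years: 6.06×10^7 s / (3.156×10^7 s/year) = 1.92 years.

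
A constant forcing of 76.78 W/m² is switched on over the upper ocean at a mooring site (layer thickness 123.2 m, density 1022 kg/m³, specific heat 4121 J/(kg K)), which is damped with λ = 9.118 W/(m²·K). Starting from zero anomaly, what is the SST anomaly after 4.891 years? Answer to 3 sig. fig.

7.86 K

Areal heat capacity C = ρ c_p D = 1022 × 4121 × 123.2 = 5.19×10^8 J m⁻² K⁻¹.
τ = C / λ = 5.19×10^8 / 9.118 = 5.69×10^7 s.
Equilibrium anomaly ΔT_eq = F / λ = 76.78 / 9.118 = 8.42 K.
t = 4.891 years = 1.54×10^8 s, so t/τ = 2.71.
ΔT(t) = ΔT_eq (1 − e^(−t/τ)) = 8.42 × (1 − e^−2.71) = 7.86 K.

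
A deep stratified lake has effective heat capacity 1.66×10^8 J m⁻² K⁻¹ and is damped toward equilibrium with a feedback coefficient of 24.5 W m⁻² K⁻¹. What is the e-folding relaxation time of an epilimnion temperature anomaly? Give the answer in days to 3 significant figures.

78.4 days

Areal heat capacity C = 1.66×10^8 J m⁻² K⁻¹ (given).
Relaxation time τ = C / λ = 1.66×10^8 / 24.5 = 6.78×10^6 s.
In days: 6.78×10^6 s / (86400 s/day) = 78.4 days.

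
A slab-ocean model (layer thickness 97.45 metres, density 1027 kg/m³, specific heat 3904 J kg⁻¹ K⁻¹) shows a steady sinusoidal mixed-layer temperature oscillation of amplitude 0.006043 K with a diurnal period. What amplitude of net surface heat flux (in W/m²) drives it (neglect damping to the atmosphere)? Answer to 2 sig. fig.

170

Areal heat capacity C = ρ c_p D = 1027 × 3904 × 97.45 = 3.91×10^8 J m⁻² K⁻¹.
ω = 2π / 86400 s = 7.27×10^-5 s⁻¹.
Cω = 3.91×10^8 × 7.27×10^-5 = 28400 W/(m²·K).
F₀ = A × Cω = 0.006043 × 28400 = 172 W/m².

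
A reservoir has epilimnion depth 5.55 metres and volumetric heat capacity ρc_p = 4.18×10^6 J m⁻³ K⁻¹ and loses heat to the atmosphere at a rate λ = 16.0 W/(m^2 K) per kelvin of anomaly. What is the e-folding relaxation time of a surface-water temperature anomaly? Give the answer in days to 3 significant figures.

16.8 days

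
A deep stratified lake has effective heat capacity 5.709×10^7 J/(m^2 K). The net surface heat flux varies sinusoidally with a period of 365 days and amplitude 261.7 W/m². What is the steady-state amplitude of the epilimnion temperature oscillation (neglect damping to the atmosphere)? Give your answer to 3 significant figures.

23.0 K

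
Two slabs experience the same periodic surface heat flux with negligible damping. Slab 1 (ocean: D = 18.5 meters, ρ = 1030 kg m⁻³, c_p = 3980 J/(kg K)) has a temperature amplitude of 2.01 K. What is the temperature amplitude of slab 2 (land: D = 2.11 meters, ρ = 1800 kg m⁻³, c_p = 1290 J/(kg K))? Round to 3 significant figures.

31.1 K

C_ocean = 7.58×10^7 J/(m²·K); C_land = 4.90×10^6 J/(m²·K).
A ∝ 1/C ⇒ A_land = A_ocean × C_ocean/C_land = 2.01 × 15.5 = 31.1 K.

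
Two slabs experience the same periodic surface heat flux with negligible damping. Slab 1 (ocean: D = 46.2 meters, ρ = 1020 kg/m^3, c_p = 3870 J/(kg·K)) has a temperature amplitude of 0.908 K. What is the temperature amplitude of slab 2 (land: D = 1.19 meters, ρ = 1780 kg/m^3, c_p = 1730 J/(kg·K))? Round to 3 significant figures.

C_ocean = 1.82×10^8 J/(m²·K); C_land = 3.66×10^6 J/(m²·K).
A ∝ 1/C ⇒ A_land = A_ocean × C_ocean/C_land = 0.908 × 49.8 = 45.2 K.

45.2 K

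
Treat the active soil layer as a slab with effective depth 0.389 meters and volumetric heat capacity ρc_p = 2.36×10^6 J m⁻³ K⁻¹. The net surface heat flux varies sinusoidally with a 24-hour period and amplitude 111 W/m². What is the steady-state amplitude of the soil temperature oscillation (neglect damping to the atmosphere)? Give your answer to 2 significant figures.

1.7 K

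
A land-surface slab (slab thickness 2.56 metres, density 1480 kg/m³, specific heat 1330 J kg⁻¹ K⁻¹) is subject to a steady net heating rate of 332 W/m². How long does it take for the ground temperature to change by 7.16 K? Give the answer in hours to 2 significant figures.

Areal heat capacity C = ρ c_p D = 1480 × 1330 × 2.56 = 5.04×10^6 J/(m^2 K).
Time required: Δt = C ΔT / F = 5.04×10^6 × 7.16 / 332 = 1.09×10^5 s.
In hours: 1.09×10^5 s / (3600 s/hour) = 30.2 hours.

30 hours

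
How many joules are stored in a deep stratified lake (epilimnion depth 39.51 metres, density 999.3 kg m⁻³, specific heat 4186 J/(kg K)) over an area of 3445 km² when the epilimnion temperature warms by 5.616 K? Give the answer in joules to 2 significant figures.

Areal heat capacity C = ρ c_p D = 999.3 × 4186 × 39.51 = 1.65×10^8 J/(m^2 K).
Heat per unit area: q = C ΔT = 1.65×10^8 × 5.616 = 9.28×10^8 J/m².
Total heat: Q = q × A = 9.28×10^8 × (3445 × 10⁶ m²) = 3.20×10^18 J.

3.2×10^18 J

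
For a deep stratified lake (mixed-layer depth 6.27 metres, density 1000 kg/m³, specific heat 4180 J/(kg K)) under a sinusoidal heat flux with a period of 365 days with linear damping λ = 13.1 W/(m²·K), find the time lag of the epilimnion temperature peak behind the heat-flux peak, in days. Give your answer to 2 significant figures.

22 days

Areal heat capacity C = ρ c_p D = 1000 × 4180 × 6.27 = 2.62×10^7 J/(m^2 K).
ω = 2π / 3.15×10^7 s = 1.99×10^-7 s⁻¹.
Phase lag φ = arctan(Cω/λ) = arctan(5.22/13.1) = 0.379 rad.
Time lag = φ / ω = 0.379 / 1.99×10^-7 = 1.90×10^6 s = 22.0 days.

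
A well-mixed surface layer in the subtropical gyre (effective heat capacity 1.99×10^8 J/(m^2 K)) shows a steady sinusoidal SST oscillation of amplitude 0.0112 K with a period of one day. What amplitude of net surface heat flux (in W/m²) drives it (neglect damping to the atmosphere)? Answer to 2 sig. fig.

160

Areal heat capacity C = 1.99×10^8 J/(m^2 K) (given).
ω = 2π / 86400 s = 7.27×10^-5 s⁻¹.
Cω = 1.99×10^8 × 7.27×10^-5 = 14500 W/(m²·K).
F₀ = A × Cω = 0.0112 × 14500 = 162 W/m².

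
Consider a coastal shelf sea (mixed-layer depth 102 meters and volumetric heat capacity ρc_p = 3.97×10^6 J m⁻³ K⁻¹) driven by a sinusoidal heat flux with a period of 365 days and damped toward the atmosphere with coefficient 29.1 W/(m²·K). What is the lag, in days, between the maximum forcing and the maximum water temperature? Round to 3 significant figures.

Areal heat capacity C = ρc_p × D = 3.97×10^6 × 102 = 4.05×10^8 J/(m²·K).
ω = 2π / 3.15×10^7 s = 1.99×10^-7 s⁻¹.
Phase lag φ = arctan(Cω/λ) = arctan(80.7/29.1) = 1.22 rad.
Time lag = φ / ω = 1.22 / 1.99×10^-7 = 6.15×10^6 s = 71.1 days.

71.1 days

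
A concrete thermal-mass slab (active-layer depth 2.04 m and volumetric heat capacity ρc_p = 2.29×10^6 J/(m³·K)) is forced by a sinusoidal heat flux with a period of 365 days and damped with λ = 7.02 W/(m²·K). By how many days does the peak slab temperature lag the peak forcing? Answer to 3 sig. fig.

Areal heat capacity C = ρc_p × D = 2.29×10^6 × 2.04 = 4.67×10^6 J/(m^2 K).
ω = 2π / 3.15×10^7 s = 1.99×10^-7 s⁻¹.
Phase lag φ = arctan(Cω/λ) = arctan(0.931/7.02) = 0.132 rad.
Time lag = φ / ω = 0.132 / 1.99×10^-7 = 6.62×10^5 s = 7.66 days.

7.66 days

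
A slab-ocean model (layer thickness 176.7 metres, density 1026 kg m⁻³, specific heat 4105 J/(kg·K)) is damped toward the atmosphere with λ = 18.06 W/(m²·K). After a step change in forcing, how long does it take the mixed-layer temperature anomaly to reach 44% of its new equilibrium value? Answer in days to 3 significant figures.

Areal heat capacity C = ρ c_p D = 1026 × 4105 × 176.7 = 7.44×10^8 J/(m²·K).
τ = C / λ = 7.44×10^8 / 18.06 = 4.12×10^7 s.
Fraction reached: 1 − e^(−t/τ) = 0.44 ⇒ t = −τ ln(1 − 0.44) = τ × 0.580.
t = 2.39×10^7 s = 277 days.

277 days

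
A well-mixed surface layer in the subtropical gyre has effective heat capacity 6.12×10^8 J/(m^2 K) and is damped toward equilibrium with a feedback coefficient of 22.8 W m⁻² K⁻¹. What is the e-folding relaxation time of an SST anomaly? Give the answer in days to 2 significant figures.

310 days

Areal heat capacity C = 6.12×10^8 J/(m^2 K) (given).
Relaxation time τ = C / λ = 6.12×10^8 / 22.8 = 2.68×10^7 s.
In days: 2.68×10^7 s / (86400 s/day) = 311 days.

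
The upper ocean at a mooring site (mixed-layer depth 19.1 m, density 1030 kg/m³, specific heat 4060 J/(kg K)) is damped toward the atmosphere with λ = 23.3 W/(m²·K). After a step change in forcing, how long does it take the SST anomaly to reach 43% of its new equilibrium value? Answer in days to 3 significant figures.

22.3 days

Areal heat capacity C = ρ c_p D = 1030 × 4060 × 19.1 = 7.99×10^7 J/(m²·K).
τ = C / λ = 7.99×10^7 / 23.3 = 3.43×10^6 s.
Fraction reached: 1 − e^(−t/τ) = 0.43 ⇒ t = −τ ln(1 − 0.43) = τ × 0.562.
t = 1.93×10^6 s = 22.3 days.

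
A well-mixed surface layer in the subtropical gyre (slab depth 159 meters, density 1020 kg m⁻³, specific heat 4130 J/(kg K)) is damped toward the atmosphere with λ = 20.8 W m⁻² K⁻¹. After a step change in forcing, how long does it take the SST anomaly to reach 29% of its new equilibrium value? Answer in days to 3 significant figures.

128 days

Areal heat capacity C = ρ c_p D = 1020 × 4130 × 159 = 6.70×10^8 J/(m^2 K).
τ = C / λ = 6.70×10^8 / 20.8 = 3.22×10^7 s.
Fraction reached: 1 − e^(−t/τ) = 0.29 ⇒ t = −τ ln(1 − 0.29) = τ × 0.342.
t = 1.10×10^7 s = 128 days.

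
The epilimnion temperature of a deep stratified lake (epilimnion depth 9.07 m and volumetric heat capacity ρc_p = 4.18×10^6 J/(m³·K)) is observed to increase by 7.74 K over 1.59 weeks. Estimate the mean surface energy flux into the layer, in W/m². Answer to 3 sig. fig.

305

Areal heat capacity C = ρc_p × D = 4.18×10^6 × 9.07 = 3.79×10^7 J/(m²·K).
Required heat per unit area: Q = C ΔT = 3.79×10^7 × 7.74 = 2.93×10^8 J/m².
Flux F = Q / Δt = 2.93×10^8 / 9.62×10^5 s = 305 W/m².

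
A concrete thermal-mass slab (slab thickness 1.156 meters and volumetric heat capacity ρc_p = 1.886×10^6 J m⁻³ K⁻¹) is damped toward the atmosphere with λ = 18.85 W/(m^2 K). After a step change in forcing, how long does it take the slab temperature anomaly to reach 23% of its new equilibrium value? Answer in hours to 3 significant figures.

Areal heat capacity C = ρc_p × D = 1.886×10^6 × 1.156 = 2.18×10^6 J m⁻² K⁻¹.
τ = C / λ = 2.18×10^6 / 18.85 = 1.16×10^5 s.
Fraction reached: 1 − e^(−t/τ) = 0.23 ⇒ t = −τ ln(1 − 0.23) = τ × 0.261.
t = 30200 s = 8.40 hours.

8.40 hours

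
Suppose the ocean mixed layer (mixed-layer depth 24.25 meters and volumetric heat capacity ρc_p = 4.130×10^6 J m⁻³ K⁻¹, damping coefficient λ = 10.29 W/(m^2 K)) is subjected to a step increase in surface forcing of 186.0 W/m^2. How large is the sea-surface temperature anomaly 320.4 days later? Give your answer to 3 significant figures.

Areal heat capacity C = ρc_p × D = 4.130×10^6 × 24.25 = 1.00×10^8 J/(m^2 K).
τ = C / λ = 1.00×10^8 / 10.29 = 9.73×10^6 s.
Equilibrium anomaly ΔT_eq = F / λ = 186.0 / 10.29 = 18.1 K.
t = 320.4 days = 2.77×10^7 s, so t/τ = 2.84.
ΔT(t) = ΔT_eq (1 − e^(−t/τ)) = 18.1 × (1 − e^−2.84) = 17.0 K.

17.0 K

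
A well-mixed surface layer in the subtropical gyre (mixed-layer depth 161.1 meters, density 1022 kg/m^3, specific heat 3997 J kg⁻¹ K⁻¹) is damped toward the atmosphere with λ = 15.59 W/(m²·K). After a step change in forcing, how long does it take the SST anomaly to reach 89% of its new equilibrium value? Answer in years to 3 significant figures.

2.95 years

Areal heat capacity C = ρ c_p D = 1022 × 3997 × 161.1 = 6.58×10^8 J/(m^2 K).
τ = C / λ = 6.58×10^8 / 15.59 = 4.22×10^7 s.
Fraction reached: 1 − e^(−t/τ) = 0.89 ⇒ t = −τ ln(1 − 0.89) = τ × 2.21.
t = 9.32×10^7 s = 2.95 years.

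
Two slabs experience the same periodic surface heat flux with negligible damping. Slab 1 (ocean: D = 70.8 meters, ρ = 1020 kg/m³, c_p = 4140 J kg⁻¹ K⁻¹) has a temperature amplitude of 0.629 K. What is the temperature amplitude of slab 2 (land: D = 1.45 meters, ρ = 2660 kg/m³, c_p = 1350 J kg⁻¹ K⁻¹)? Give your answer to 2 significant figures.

36 K

C_ocean = 2.99×10^8 J/(m²·K); C_land = 5.21×10^6 J/(m²·K).
A ∝ 1/C ⇒ A_land = A_ocean × C_ocean/C_land = 0.629 × 57.4 = 36.1 K.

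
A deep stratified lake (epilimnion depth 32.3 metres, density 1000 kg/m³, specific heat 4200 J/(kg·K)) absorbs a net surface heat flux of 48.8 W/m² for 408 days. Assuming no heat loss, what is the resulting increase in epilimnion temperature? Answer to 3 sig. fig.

12.7 K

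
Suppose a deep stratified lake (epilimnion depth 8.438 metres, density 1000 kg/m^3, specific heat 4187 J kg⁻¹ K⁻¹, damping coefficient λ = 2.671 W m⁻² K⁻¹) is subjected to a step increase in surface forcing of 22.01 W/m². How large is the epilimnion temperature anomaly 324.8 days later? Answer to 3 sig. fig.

Areal heat capacity C = ρ c_p D = 1000 × 4187 × 8.438 = 3.53×10^7 J/(m²·K).
τ = C / λ = 3.53×10^7 / 2.671 = 1.32×10^7 s.
Equilibrium anomaly ΔT_eq = F / λ = 22.01 / 2.671 = 8.24 K.
t = 324.8 days = 2.81×10^7 s, so t/τ = 2.12.
ΔT(t) = ΔT_eq (1 − e^(−t/τ)) = 8.24 × (1 − e^−2.12) = 7.25 K.

7.25 K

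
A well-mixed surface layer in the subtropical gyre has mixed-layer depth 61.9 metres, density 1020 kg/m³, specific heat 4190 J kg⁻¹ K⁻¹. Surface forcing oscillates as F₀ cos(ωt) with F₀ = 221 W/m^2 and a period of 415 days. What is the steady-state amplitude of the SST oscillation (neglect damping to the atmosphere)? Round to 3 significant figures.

4.77 K

Areal heat capacity C = ρ c_p D = 1020 × 4190 × 61.9 = 2.65×10^8 J/(m^2 K).
Angular frequency ω = 2π / T = 2π / 3.59×10^7 s = 1.75×10^-7 s⁻¹.
Cω = 2.65×10^8 × 1.75×10^-7 = 46.4 W/(m²·K).
Amplitude A = F₀ / (Cω) = 221 / 46.4 = 4.77 K.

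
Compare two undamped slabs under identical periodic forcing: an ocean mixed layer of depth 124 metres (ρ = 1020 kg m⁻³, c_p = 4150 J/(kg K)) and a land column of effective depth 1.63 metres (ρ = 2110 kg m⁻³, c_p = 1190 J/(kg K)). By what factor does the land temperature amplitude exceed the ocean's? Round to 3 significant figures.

C_ocean = 1020 × 4150 × 124 = 5.25×10^8 J/(m²·K).
C_land = 2110 × 1190 × 1.63 = 4.09×10^6 J/(m²·K).
Undamped amplitude ∝ 1/C, so A_land/A_ocean = C_ocean/C_land = 128.

128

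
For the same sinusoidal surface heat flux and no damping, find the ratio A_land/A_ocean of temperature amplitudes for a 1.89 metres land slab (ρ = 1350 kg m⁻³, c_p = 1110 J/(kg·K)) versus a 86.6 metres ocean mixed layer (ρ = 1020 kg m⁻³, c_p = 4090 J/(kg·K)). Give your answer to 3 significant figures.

128

C_ocean = 1020 × 4090 × 86.6 = 3.61×10^8 J/(m²·K).
C_land = 1350 × 1110 × 1.89 = 2.83×10^6 J/(m²·K).
Undamped amplitude ∝ 1/C, so A_land/A_ocean = C_ocean/C_land = 128.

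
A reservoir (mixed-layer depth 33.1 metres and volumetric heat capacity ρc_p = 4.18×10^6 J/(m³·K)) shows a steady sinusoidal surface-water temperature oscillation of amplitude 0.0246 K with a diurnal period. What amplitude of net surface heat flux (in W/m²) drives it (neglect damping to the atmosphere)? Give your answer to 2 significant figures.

250

Areal heat capacity C = ρc_p × D = 4.18×10^6 × 33.1 = 1.38×10^8 J/(m^2 K).
ω = 2π / 86400 s = 7.27×10^-5 s⁻¹.
Cω = 1.38×10^8 × 7.27×10^-5 = 10100 W/(m²·K).
F₀ = A × Cω = 0.0246 × 10100 = 248 W/m².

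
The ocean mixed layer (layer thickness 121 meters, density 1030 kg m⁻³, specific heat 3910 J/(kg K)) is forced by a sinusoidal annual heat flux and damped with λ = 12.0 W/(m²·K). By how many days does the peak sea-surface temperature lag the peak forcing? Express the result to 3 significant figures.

84.1 days

Areal heat capacity C = ρ c_p D = 1030 × 3910 × 121 = 4.87×10^8 J m⁻² K⁻¹.
ω = 2π / 3.15×10^7 s = 1.99×10^-7 s⁻¹.
Phase lag φ = arctan(Cω/λ) = arctan(97.1/12.0) = 1.45 rad.
Time lag = φ / ω = 1.45 / 1.99×10^-7 = 7.27×10^6 s = 84.1 days.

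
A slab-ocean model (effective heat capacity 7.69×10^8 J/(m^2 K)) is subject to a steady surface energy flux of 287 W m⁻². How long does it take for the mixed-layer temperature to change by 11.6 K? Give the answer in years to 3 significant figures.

0.985 years

Areal heat capacity C = 7.69×10^8 J/(m^2 K) (given).
Time required: Δt = C ΔT / F = 7.69×10^8 × 11.6 / 287 = 3.11×10^7 s.
In years: 3.11×10^7 s / (3.156×10^7 s/year) = 0.985 years.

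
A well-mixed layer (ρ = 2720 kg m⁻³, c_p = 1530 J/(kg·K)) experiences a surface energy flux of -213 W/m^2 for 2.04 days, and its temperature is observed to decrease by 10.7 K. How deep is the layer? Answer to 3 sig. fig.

Heat input Q = F Δt = -213 × 1.76×10^5 s = -3.75×10^7 J/m².
Required areal heat capacity C = Q / ΔT = 3.51×10^6 J/(m²·K).
Depth D = C / (ρ c_p) = 3.51×10^6 / (2720 × 1530) = 0.843 m.

0.843 m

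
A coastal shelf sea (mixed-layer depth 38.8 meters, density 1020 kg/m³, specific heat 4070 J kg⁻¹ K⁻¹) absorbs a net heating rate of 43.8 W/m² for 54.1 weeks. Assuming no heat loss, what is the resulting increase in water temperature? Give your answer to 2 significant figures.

Areal heat capacity C = ρ c_p D = 1020 × 4070 × 38.8 = 1.61×10^8 J/(m²·K).
Net heat input Q = F Δt = 43.8 × (54.1 weeks × 6.048×10^5 s/week) = 1.43×10^9 J/m².
ΔT = Q / C = 1.43×10^9 / 1.61×10^8 = 8.90 K.

8.9 K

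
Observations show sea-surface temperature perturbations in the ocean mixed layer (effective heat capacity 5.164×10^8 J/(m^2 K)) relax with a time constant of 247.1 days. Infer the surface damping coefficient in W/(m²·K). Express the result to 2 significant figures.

24

Areal heat capacity C = 5.164×10^8 J/(m^2 K) (given).
τ = 247.1 days = 2.13×10^7 s.
λ = C / τ = 5.16×10^8 / 2.13×10^7 = 24.2 W/(m²·K).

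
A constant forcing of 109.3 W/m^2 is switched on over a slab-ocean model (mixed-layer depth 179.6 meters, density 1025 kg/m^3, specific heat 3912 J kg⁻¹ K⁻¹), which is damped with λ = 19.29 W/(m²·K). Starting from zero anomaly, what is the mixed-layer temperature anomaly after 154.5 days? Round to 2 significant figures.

Areal heat capacity C = ρ c_p D = 1025 × 3912 × 179.6 = 7.20×10^8 J/(m²·K).
τ = C / λ = 7.20×10^8 / 19.29 = 3.73×10^7 s.
Equilibrium anomaly ΔT_eq = F / λ = 109.3 / 19.29 = 5.67 K.
t = 154.5 days = 1.33×10^7 s, so t/τ = 0.358.
ΔT(t) = ΔT_eq (1 − e^(−t/τ)) = 5.67 × (1 − e^−0.358) = 1.70 K.

1.7 K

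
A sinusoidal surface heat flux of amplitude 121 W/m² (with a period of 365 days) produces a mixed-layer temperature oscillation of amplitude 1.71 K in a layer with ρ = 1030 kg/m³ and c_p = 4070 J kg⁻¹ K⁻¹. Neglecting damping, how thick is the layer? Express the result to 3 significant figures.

84.7 m

ω = 2π / 3.15×10^7 s = 1.99×10^-7 s⁻¹.
Required C = F₀ / (A ω) = 121 / (1.71 × 1.99×10^-7) = 3.55×10^8 J/(m²·K).
D = C / (ρ c_p) = 3.55×10^8 / (1030 × 4070) = 84.7 m.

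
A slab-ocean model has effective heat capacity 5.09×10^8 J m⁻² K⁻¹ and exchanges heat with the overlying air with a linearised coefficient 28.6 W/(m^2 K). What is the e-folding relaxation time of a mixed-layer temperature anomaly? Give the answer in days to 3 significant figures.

206 days

Areal heat capacity C = 5.09×10^8 J m⁻² K⁻¹ (given).
Relaxation time τ = C / λ = 5.09×10^8 / 28.6 = 1.78×10^7 s.
In days: 1.78×10^7 s / (86400 s/day) = 206 days.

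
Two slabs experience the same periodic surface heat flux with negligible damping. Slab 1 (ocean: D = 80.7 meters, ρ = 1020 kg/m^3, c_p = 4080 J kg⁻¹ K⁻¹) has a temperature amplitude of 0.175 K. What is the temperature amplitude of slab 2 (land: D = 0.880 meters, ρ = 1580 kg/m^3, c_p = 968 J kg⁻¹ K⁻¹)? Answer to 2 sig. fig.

44 K

C_ocean = 3.36×10^8 J/(m²·K); C_land = 1.35×10^6 J/(m²·K).
A ∝ 1/C ⇒ A_land = A_ocean × C_ocean/C_land = 0.175 × 250 = 43.7 K.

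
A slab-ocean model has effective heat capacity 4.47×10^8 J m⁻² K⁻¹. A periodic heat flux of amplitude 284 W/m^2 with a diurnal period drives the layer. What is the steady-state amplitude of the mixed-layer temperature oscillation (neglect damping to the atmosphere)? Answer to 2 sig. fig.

0.0087 K

Areal heat capacity C = 4.47×10^8 J m⁻² K⁻¹ (given).
Angular frequency ω = 2π / T = 2π / 86400 s = 7.27×10^-5 s⁻¹.
Cω = 4.47×10^8 × 7.27×10^-5 = 32500 W/(m²·K).
Amplitude A = F₀ / (Cω) = 284 / 32500 = 0.00874 K.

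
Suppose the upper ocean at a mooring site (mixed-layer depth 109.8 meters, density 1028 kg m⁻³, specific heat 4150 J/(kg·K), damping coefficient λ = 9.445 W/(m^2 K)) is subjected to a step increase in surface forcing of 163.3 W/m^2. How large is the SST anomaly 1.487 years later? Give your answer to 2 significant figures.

Areal heat capacity C = ρ c_p D = 1028 × 4150 × 109.8 = 4.68×10^8 J/(m^2 K).
τ = C / λ = 4.68×10^8 / 9.445 = 4.96×10^7 s.
Equilibrium anomaly ΔT_eq = F / λ = 163.3 / 9.445 = 17.3 K.
t = 1.487 years = 4.69×10^7 s, so t/τ = 0.946.
ΔT(t) = ΔT_eq (1 − e^(−t/τ)) = 17.3 × (1 − e^−0.946) = 10.6 K.

11 K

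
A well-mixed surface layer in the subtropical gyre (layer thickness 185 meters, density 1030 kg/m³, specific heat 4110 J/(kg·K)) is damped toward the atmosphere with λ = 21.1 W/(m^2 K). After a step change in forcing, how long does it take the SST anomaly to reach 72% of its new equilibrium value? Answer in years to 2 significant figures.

1.5 years

Areal heat capacity C = ρ c_p D = 1030 × 4110 × 185 = 7.83×10^8 J/(m²·K).
τ = C / λ = 7.83×10^8 / 21.1 = 3.71×10^7 s.
Fraction reached: 1 − e^(−t/τ) = 0.72 ⇒ t = −τ ln(1 − 0.72) = τ × 1.27.
t = 4.72×10^7 s = 1.50 years.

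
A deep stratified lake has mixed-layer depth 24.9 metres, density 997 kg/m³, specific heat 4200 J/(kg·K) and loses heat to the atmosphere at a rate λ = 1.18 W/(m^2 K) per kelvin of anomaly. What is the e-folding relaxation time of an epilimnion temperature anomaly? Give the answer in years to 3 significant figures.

Areal heat capacity C = ρ c_p D = 997 × 4200 × 24.9 = 1.04×10^8 J/(m²·K).
Relaxation time τ = C / λ = 1.04×10^8 / 1.18 = 8.84×10^7 s.
In years: 8.84×10^7 s / (3.156×10^7 s/year) = 2.80 years.

2.80 years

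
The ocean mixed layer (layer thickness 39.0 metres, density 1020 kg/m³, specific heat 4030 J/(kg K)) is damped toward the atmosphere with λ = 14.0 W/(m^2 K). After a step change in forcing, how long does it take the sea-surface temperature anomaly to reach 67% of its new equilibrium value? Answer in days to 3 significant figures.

147 days

Areal heat capacity C = ρ c_p D = 1020 × 4030 × 39.0 = 1.60×10^8 J/(m²·K).
τ = C / λ = 1.60×10^8 / 14.0 = 1.15×10^7 s.
Fraction reached: 1 − e^(−t/τ) = 0.67 ⇒ t = −τ ln(1 − 0.67) = τ × 1.11.
t = 1.27×10^7 s = 147 days.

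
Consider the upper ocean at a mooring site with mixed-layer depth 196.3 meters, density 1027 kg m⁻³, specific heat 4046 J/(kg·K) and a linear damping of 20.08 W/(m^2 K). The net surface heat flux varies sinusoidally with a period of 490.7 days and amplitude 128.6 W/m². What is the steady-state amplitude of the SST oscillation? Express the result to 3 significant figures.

Areal heat capacity C = ρ c_p D = 1027 × 4046 × 196.3 = 8.16×10^8 J/(m^2 K).
Angular frequency ω = 2π / T = 2π / 4.24×10^7 s = 1.48×10^-7 s⁻¹.
√((Cω)² + λ²) = √((121)² + 20.08²) = 123 W/(m²·K).
Amplitude A = F₀ / √((Cω)²+λ²) = 128.6 / 123 = 1.05 K.

1.05 K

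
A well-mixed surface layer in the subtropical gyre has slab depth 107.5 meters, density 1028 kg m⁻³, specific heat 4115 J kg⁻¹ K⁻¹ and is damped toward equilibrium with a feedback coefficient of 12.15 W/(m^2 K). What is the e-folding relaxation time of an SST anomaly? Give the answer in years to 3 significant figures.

Areal heat capacity C = ρ c_p D = 1028 × 4115 × 107.5 = 4.55×10^8 J m⁻² K⁻¹.
Relaxation time τ = C / λ = 4.55×10^8 / 12.15 = 3.74×10^7 s.
In years: 3.74×10^7 s / (3.156×10^7 s/year) = 1.19 years.

1.19 years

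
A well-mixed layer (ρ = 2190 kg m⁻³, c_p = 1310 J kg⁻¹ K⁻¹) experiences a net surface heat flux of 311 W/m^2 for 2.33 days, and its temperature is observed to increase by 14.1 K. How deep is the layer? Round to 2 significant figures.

1.5 m

Heat input Q = F Δt = 311 × 2.01×10^5 s = 6.26×10^7 J/m².
Required areal heat capacity C = Q / ΔT = 4.44×10^6 J/(m²·K).
Depth D = C / (ρ c_p) = 4.44×10^6 / (2190 × 1310) = 1.55 m.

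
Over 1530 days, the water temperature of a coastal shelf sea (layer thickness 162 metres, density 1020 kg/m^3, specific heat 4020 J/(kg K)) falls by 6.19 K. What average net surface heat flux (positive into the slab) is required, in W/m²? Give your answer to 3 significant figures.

Areal heat capacity C = ρ c_p D = 1020 × 4020 × 162 = 6.64×10^8 J/(m²·K).
Required heat per unit area: Q = C ΔT = 6.64×10^8 × -6.19 = -4.11×10^9 J/m².
Flux F = Q / Δt = -4.11×10^9 / 1.32×10^8 s = -31.1 W/m².

-31.1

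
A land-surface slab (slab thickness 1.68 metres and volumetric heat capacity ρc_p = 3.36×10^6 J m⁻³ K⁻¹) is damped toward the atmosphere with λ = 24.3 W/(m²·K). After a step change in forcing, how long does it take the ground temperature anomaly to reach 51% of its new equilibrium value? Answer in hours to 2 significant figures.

46 hours

Areal heat capacity C = ρc_p × D = 3.36×10^6 × 1.68 = 5.64×10^6 J m⁻² K⁻¹.
τ = C / λ = 5.64×10^6 / 24.3 = 2.32×10^5 s.
Fraction reached: 1 − e^(−t/τ) = 0.51 ⇒ t = −τ ln(1 − 0.51) = τ × 0.713.
t = 1.66×10^5 s = 46.0 hours.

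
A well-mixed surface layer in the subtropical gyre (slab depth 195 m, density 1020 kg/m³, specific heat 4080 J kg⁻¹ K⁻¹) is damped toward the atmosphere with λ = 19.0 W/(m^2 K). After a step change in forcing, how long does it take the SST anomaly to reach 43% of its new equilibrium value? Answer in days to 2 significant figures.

280 days

Areal heat capacity C = ρ c_p D = 1020 × 4080 × 195 = 8.12×10^8 J/(m^2 K).
τ = C / λ = 8.12×10^8 / 19.0 = 4.27×10^7 s.
Fraction reached: 1 − e^(−t/τ) = 0.43 ⇒ t = −τ ln(1 − 0.43) = τ × 0.562.
t = 2.40×10^7 s = 278 days.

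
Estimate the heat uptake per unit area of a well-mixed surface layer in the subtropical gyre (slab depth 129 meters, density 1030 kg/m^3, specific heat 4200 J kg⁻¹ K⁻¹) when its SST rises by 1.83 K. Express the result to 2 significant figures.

1.0×10^9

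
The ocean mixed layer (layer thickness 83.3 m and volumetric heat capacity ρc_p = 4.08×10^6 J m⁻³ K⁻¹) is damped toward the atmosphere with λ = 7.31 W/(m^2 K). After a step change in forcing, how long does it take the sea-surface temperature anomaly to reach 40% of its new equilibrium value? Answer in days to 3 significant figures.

275 days

Areal heat capacity C = ρc_p × D = 4.08×10^6 × 83.3 = 3.40×10^8 J/(m²·K).
τ = C / λ = 3.40×10^8 / 7.31 = 4.65×10^7 s.
Fraction reached: 1 − e^(−t/τ) = 0.40 ⇒ t = −τ ln(1 − 0.40) = τ × 0.511.
t = 2.37×10^7 s = 275 days.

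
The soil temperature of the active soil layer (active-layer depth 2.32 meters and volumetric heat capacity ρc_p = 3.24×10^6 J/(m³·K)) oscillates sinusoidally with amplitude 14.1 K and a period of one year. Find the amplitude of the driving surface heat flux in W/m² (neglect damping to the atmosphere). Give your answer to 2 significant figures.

21

Areal heat capacity C = ρc_p × D = 3.24×10^6 × 2.32 = 7.52×10^6 J m⁻² K⁻¹.
ω = 2π / 3.15×10^7 s = 1.99×10^-7 s⁻¹.
Cω = 7.52×10^6 × 1.99×10^-7 = 1.50 W/(m²·K).
F₀ = A × Cω = 14.1 × 1.50 = 21.1 W/m².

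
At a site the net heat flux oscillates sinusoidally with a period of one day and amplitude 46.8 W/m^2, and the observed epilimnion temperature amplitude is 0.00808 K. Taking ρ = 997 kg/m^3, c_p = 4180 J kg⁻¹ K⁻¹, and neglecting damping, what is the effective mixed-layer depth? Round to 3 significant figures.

ω = 2π / 86400 s = 7.27×10^-5 s⁻¹.
Required C = F₀ / (A ω) = 46.8 / (0.00808 × 7.27×10^-5) = 7.96×10^7 J/(m²·K).
D = C / (ρ c_p) = 7.96×10^7 / (997 × 4180) = 19.1 m.

19.1 m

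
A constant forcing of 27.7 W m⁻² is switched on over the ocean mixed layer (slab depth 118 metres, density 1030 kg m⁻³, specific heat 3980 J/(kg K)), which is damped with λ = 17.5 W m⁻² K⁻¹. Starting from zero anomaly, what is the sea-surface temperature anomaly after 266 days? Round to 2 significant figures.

0.89 K

Areal heat capacity C = ρ c_p D = 1030 × 3980 × 118 = 4.84×10^8 J/(m^2 K).
τ = C / λ = 4.84×10^8 / 17.5 = 2.76×10^7 s.
Equilibrium anomaly ΔT_eq = F / λ = 27.7 / 17.5 = 1.58 K.
t = 266 days = 2.30×10^7 s, so t/τ = 0.831.
ΔT(t) = ΔT_eq (1 − e^(−t/τ)) = 1.58 × (1 − e^−0.831) = 0.894 K.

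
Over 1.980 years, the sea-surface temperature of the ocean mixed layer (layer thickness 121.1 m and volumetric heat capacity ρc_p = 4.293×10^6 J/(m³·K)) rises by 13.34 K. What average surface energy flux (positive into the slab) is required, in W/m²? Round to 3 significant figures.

Areal heat capacity C = ρc_p × D = 4.293×10^6 × 121.1 = 5.20×10^8 J m⁻² K⁻¹.
Required heat per unit area: Q = C ΔT = 5.20×10^8 × 13.34 = 6.94×10^9 J/m².
Flux F = Q / Δt = 6.94×10^9 / 6.25×10^7 s = 111 W/m².

111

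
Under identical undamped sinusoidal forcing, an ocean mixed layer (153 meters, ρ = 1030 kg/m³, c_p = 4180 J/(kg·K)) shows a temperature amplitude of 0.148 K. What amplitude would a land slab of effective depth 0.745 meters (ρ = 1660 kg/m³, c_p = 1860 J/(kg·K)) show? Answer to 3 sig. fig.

C_ocean = 6.59×10^8 J/(m²·K); C_land = 2.30×10^6 J/(m²·K).
A ∝ 1/C ⇒ A_land = A_ocean × C_ocean/C_land = 0.148 × 286 = 42.4 K.

42.4 K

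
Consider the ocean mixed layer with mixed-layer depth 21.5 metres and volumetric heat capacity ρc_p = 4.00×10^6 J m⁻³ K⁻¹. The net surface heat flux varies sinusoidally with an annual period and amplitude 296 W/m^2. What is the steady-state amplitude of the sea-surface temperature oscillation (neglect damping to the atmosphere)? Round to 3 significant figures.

17.3 K

Areal heat capacity C = ρc_p × D = 4.00×10^6 × 21.5 = 8.60×10^7 J m⁻² K⁻¹.
Angular frequency ω = 2π / T = 2π / 3.15×10^7 s = 1.99×10^-7 s⁻¹.
Cω = 8.60×10^7 × 1.99×10^-7 = 17.1 W/(m²·K).
Amplitude A = F₀ / (Cω) = 296 / 17.1 = 17.3 K.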